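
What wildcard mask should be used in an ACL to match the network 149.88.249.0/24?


Subnet mask: 255.255.255.0
Wildcard = 255.255.255.255 - subnet mask
255 - 255 = 0
255 - 255 = 0
255 - 255 = 0
255 - 0 = 255
Wildcard: 0.0.0.255


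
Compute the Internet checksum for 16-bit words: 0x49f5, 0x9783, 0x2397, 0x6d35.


Sum all words (with carry folding):
+ 0x49f5 = 0x49f5
+ 0x9783 = 0xe178
+ 0x2397 = 0x0510
+ 0x6d35 = 0x7245
One's complement: ~0x7245
Checksum = 0x8dba


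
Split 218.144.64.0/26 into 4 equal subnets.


New prefix = 26 + 2 = 28
Each subnet has 16 addresses
  218.144.64.0/28
  218.144.64.16/28
  218.144.64.32/28
  218.144.64.48/28
Subnets: 218.144.64.0/28, 218.144.64.16/28, 218.144.64.32/28, 218.144.64.48/28


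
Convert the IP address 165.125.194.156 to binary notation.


165 = 10100101
125 = 01111101
194 = 11000010
156 = 10011100
Binary: 10100101.01111101.11000010.10011100


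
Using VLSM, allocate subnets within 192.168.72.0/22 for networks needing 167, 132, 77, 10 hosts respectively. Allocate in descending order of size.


167 hosts -> /24 (254 usable): 192.168.72.0/24
132 hosts -> /24 (254 usable): 192.168.73.0/24
77 hosts -> /25 (126 usable): 192.168.74.0/25
10 hosts -> /28 (14 usable): 192.168.74.128/28
Allocation: 192.168.72.0/24 (167 hosts, 254 usable); 192.168.73.0/24 (132 hosts, 254 usable); 192.168.74.0/25 (77 hosts, 126 usable); 192.168.74.128/28 (10 hosts, 14 usable)


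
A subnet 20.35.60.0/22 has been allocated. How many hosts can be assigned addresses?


Host bits = 32 - 22 = 10
Total addresses = 2^10 = 1024
Usable = total - 2 (network and broadcast)
Usable hosts: 1022


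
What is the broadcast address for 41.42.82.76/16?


Network: 41.42.0.0/16
Host bits = 16
Set all host bits to 1:
Broadcast: 41.42.255.255


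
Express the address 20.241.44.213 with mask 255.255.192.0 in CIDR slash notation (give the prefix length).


Binary: 11111111.11111111.11000000.00000000
Count leading 1s
Prefix: /18


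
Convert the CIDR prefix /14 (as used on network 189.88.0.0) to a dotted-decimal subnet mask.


/14 means 14 network bits, 18 host bits
Binary: 11111111111111000000000000000000
Mask: 255.252.0.0


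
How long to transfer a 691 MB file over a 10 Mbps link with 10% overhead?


Effective throughput = 10 * (1 - 10/100) = 9 Mbps
File size in Mb = 691 * 8 = 5528 Mb
Time = 5528 / 9
Time = 614.2222 seconds


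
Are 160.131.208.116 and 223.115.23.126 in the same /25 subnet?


Mask: 255.255.255.128
160.131.208.116 AND mask = 160.131.208.0
223.115.23.126 AND mask = 223.115.23.0
No, different subnets (160.131.208.0 vs 223.115.23.0)


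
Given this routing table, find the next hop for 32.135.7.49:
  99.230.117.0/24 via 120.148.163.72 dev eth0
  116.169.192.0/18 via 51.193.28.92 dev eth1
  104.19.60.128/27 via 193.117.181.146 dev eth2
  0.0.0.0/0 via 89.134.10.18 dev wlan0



Longest prefix match for 32.135.7.49:
  /24 99.230.117.0: no
  /18 116.169.192.0: no
  /27 104.19.60.128: no
  /0 0.0.0.0: MATCH
Selected: next-hop 89.134.10.18 via wlan0 (matched /0)


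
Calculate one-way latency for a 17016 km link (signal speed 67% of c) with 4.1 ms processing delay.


Speed = 0.67 * 3e5 km/s = 201000 km/s
Propagation delay = 17016 / 201000 = 0.0847 s = 84.6567 ms
Processing delay = 4.1 ms
Total one-way latency = 88.7567 ms


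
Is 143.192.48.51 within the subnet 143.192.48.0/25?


Subnet network: 143.192.48.0
Test IP AND mask: 143.192.48.0
Yes, 143.192.48.51 is in 143.192.48.0/25


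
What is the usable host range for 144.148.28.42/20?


Network: 144.148.16.0
Broadcast: 144.148.31.255
First usable = network + 1
Last usable = broadcast - 1
Range: 144.148.16.1 to 144.148.31.254


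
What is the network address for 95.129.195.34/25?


IP:   01011111.10000001.11000011.00100010
Mask: 11111111.11111111.11111111.10000000
AND operation:
Net:  01011111.10000001.11000011.00000000
Network: 95.129.195.0/25


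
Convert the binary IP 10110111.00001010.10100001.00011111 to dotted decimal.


10110111 = 183
00001010 = 10
10100001 = 161
00011111 = 31
IP: 183.10.161.31


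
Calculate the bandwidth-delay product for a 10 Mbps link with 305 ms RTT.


BDP = bandwidth * RTT
= 10 Mbps * 305 ms
= 10 * 1e6 * 305 / 1000 bits
= 3050000 bits
= 381250 bytes
= 372.3145 KB
BDP = 3050000 bits (381250 bytes)


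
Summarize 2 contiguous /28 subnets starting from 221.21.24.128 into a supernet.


Original prefix: /28
Number of subnets: 2 = 2^1
New prefix = 28 - 1 = 27
Supernet: 221.21.24.128/27


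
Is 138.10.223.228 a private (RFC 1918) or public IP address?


RFC 1918 private ranges:
  10.0.0.0/8 (10.0.0.0 - 10.255.255.255)
  172.16.0.0/12 (172.16.0.0 - 172.31.255.255)
  192.168.0.0/16 (192.168.0.0 - 192.168.255.255)
Public (not in any RFC 1918 range)


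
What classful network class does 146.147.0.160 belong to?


First octet: 146
Binary: 10010010
10xxxxxx -> Class B (128-191)
Class B, default mask 255.255.0.0 (/16)


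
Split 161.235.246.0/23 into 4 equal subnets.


New prefix = 23 + 2 = 25
Each subnet has 128 addresses
  161.235.246.0/25
  161.235.246.128/25
  161.235.247.0/25
  161.235.247.128/25
Subnets: 161.235.246.0/25, 161.235.246.128/25, 161.235.247.0/25, 161.235.247.128/25


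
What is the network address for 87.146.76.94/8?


IP:   01010111.10010010.01001100.01011110
Mask: 11111111.00000000.00000000.00000000
AND operation:
Net:  01010111.00000000.00000000.00000000
Network: 87.0.0.0/8


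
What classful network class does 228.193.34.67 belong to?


First octet: 228
Binary: 11100100
1110xxxx -> Class D (224-239)
Class D (multicast), default mask N/A


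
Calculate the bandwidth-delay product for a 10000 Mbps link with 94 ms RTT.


BDP = bandwidth * RTT
= 10000 Mbps * 94 ms
= 10000 * 1e6 * 94 / 1000 bits
= 940000000 bits
= 117500000 bytes
= 114746.0938 KB
BDP = 940000000 bits (117500000 bytes)


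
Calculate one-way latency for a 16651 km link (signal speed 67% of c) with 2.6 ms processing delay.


Speed = 0.67 * 3e5 km/s = 201000 km/s
Propagation delay = 16651 / 201000 = 0.0828 s = 82.8408 ms
Processing delay = 2.6 ms
Total one-way latency = 85.4408 ms


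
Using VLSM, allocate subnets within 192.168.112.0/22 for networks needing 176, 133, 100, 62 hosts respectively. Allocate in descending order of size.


176 hosts -> /24 (254 usable): 192.168.112.0/24
133 hosts -> /24 (254 usable): 192.168.113.0/24
100 hosts -> /25 (126 usable): 192.168.114.0/25
62 hosts -> /26 (62 usable): 192.168.114.128/26
Allocation: 192.168.112.0/24 (176 hosts, 254 usable); 192.168.113.0/24 (133 hosts, 254 usable); 192.168.114.0/25 (100 hosts, 126 usable); 192.168.114.128/26 (62 hosts, 62 usable)


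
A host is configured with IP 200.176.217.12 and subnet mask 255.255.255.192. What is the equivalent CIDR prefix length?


Binary: 11111111.11111111.11111111.11000000
Count leading 1s
Prefix: /26


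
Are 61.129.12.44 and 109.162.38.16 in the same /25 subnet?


Mask: 255.255.255.128
61.129.12.44 AND mask = 61.129.12.0
109.162.38.16 AND mask = 109.162.38.0
No, different subnets (61.129.12.0 vs 109.162.38.0)


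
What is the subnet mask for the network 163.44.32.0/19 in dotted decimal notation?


/19 means 19 network bits, 13 host bits
Binary: 11111111111111111110000000000000
Mask: 255.255.224.0


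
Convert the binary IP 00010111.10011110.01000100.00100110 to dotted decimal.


00010111 = 23
10011110 = 158
01000100 = 68
00100110 = 38
IP: 23.158.68.38


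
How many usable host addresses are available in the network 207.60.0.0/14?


Host bits = 32 - 14 = 18
Total addresses = 2^18 = 262144
Usable = total - 2 (network and broadcast)
Usable hosts: 262142


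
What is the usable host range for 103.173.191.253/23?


Network: 103.173.190.0
Broadcast: 103.173.191.255
First usable = network + 1
Last usable = broadcast - 1
Range: 103.173.190.1 to 103.173.191.254


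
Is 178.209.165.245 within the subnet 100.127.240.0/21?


Subnet network: 100.127.240.0
Test IP AND mask: 178.209.160.0
No, 178.209.165.245 is not in 100.127.240.0/21


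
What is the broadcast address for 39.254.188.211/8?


Network: 39.0.0.0/8
Host bits = 24
Set all host bits to 1:
Broadcast: 39.255.255.255


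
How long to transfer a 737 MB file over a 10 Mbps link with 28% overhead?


Effective throughput = 10 * (1 - 28/100) = 7.2 Mbps
File size in Mb = 737 * 8 = 5896 Mb
Time = 5896 / 7.2
Time = 818.8889 seconds


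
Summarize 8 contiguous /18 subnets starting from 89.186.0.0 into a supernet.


Original prefix: /18
Number of subnets: 8 = 2^3
New prefix = 18 - 3 = 15
Supernet: 89.186.0.0/15


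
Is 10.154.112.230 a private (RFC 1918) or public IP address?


RFC 1918 private ranges:
  10.0.0.0/8 (10.0.0.0 - 10.255.255.255)
  172.16.0.0/12 (172.16.0.0 - 172.31.255.255)
  192.168.0.0/16 (192.168.0.0 - 192.168.255.255)
Private (in 10.0.0.0/8)


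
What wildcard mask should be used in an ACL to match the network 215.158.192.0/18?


Subnet mask: 255.255.192.0
Wildcard = 255.255.255.255 - subnet mask
255 - 255 = 0
255 - 255 = 0
255 - 192 = 63
255 - 0 = 255
Wildcard: 0.0.63.255


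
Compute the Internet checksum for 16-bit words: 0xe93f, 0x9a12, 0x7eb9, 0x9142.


Sum all words (with carry folding):
+ 0xe93f = 0xe93f
+ 0x9a12 = 0x8352
+ 0x7eb9 = 0x020c
+ 0x9142 = 0x934e
One's complement: ~0x934e
Checksum = 0x6cb1


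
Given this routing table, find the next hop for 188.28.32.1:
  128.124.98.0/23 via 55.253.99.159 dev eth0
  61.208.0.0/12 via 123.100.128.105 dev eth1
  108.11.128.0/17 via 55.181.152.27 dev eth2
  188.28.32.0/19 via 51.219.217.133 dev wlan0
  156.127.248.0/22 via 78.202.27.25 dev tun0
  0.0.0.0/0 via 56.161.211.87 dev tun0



Longest prefix match for 188.28.32.1:
  /23 128.124.98.0: no
  /12 61.208.0.0: no
  /17 108.11.128.0: no
  /19 188.28.32.0: MATCH
  /22 156.127.248.0: no
  /0 0.0.0.0: MATCH
Selected: next-hop 51.219.217.133 via wlan0 (matched /19)


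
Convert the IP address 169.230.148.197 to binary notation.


169 = 10101001
230 = 11100110
148 = 10010100
197 = 11000101
Binary: 10101001.11100110.10010100.11000101


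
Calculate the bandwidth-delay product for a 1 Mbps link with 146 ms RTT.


BDP = bandwidth * RTT
= 1 Mbps * 146 ms
= 1 * 1e6 * 146 / 1000 bits
= 146000 bits
= 18250 bytes
= 17.8223 KB
BDP = 146000 bits (18250 bytes)


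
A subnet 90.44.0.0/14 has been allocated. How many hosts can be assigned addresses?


Host bits = 32 - 14 = 18
Total addresses = 2^18 = 262144
Usable = total - 2 (network and broadcast)
Usable hosts: 262142


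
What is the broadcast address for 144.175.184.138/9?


Network: 144.128.0.0/9
Host bits = 23
Set all host bits to 1:
Broadcast: 144.255.255.255


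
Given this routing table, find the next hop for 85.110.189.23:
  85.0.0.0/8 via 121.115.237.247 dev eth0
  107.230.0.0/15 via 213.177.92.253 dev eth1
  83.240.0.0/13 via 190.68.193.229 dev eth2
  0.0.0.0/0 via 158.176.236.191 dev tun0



Longest prefix match for 85.110.189.23:
  /8 85.0.0.0: MATCH
  /15 107.230.0.0: no
  /13 83.240.0.0: no
  /0 0.0.0.0: MATCH
Selected: next-hop 121.115.237.247 via eth0 (matched /8)


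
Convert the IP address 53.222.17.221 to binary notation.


53 = 00110101
222 = 11011110
17 = 00010001
221 = 11011101
Binary: 00110101.11011110.00010001.11011101


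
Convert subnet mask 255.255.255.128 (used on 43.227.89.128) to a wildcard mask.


Subnet mask: 255.255.255.128
Wildcard = 255.255.255.255 - subnet mask
255 - 255 = 0
255 - 255 = 0
255 - 255 = 0
255 - 128 = 127
Wildcard: 0.0.0.127


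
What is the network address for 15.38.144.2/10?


IP:   00001111.00100110.10010000.00000010
Mask: 11111111.11000000.00000000.00000000
AND operation:
Net:  00001111.00000000.00000000.00000000
Network: 15.0.0.0/10


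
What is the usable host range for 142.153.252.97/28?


Network: 142.153.252.96
Broadcast: 142.153.252.111
First usable = network + 1
Last usable = broadcast - 1
Range: 142.153.252.97 to 142.153.252.110


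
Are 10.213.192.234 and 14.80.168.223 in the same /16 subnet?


Mask: 255.255.0.0
10.213.192.234 AND mask = 10.213.0.0
14.80.168.223 AND mask = 14.80.0.0
No, different subnets (10.213.0.0 vs 14.80.0.0)


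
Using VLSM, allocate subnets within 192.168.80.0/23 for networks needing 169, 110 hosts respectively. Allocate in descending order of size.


169 hosts -> /24 (254 usable): 192.168.80.0/24
110 hosts -> /25 (126 usable): 192.168.81.0/25
Allocation: 192.168.80.0/24 (169 hosts, 254 usable); 192.168.81.0/25 (110 hosts, 126 usable)


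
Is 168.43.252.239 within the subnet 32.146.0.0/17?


Subnet network: 32.146.0.0
Test IP AND mask: 168.43.128.0
No, 168.43.252.239 is not in 32.146.0.0/17


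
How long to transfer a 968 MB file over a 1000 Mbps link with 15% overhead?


Effective throughput = 1000 * (1 - 15/100) = 850 Mbps
File size in Mb = 968 * 8 = 7744 Mb
Time = 7744 / 850
Time = 9.1106 seconds


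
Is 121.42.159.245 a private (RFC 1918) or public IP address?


RFC 1918 private ranges:
  10.0.0.0/8 (10.0.0.0 - 10.255.255.255)
  172.16.0.0/12 (172.16.0.0 - 172.31.255.255)
  192.168.0.0/16 (192.168.0.0 - 192.168.255.255)
Public (not in any RFC 1918 range)


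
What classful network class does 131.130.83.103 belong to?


First octet: 131
Binary: 10000011
10xxxxxx -> Class B (128-191)
Class B, default mask 255.255.0.0 (/16)


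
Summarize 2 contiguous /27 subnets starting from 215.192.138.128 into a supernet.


Original prefix: /27
Number of subnets: 2 = 2^1
New prefix = 27 - 1 = 26
Supernet: 215.192.138.128/26


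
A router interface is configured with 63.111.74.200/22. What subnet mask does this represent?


/22 means 22 network bits, 10 host bits
Binary: 11111111111111111111110000000000
Mask: 255.255.252.0


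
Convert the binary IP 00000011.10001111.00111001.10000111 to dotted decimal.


00000011 = 3
10001111 = 143
00111001 = 57
10000111 = 135
IP: 3.143.57.135


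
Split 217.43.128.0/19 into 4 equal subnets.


New prefix = 19 + 2 = 21
Each subnet has 2048 addresses
  217.43.128.0/21
  217.43.136.0/21
  217.43.144.0/21
  217.43.152.0/21
Subnets: 217.43.128.0/21, 217.43.136.0/21, 217.43.144.0/21, 217.43.152.0/21


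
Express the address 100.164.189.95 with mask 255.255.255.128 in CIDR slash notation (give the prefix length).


Binary: 11111111.11111111.11111111.10000000
Count leading 1s
Prefix: /25


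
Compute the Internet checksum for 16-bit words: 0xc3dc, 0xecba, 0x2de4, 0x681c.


Sum all words (with carry folding):
+ 0xc3dc = 0xc3dc
+ 0xecba = 0xb097
+ 0x2de4 = 0xde7b
+ 0x681c = 0x4698
One's complement: ~0x4698
Checksum = 0xb967


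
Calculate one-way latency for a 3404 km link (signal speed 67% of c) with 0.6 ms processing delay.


Speed = 0.67 * 3e5 km/s = 201000 km/s
Propagation delay = 3404 / 201000 = 0.0169 s = 16.9353 ms
Processing delay = 0.6 ms
Total one-way latency = 17.5353 ms


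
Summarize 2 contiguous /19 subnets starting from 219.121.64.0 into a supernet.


Original prefix: /19
Number of subnets: 2 = 2^1
New prefix = 19 - 1 = 18
Supernet: 219.121.64.0/18


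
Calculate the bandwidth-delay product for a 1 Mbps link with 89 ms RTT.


BDP = bandwidth * RTT
= 1 Mbps * 89 ms
= 1 * 1e6 * 89 / 1000 bits
= 89000 bits
= 11125 bytes
= 10.8643 KB
BDP = 89000 bits (11125 bytes)


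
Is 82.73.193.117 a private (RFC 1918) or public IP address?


RFC 1918 private ranges:
  10.0.0.0/8 (10.0.0.0 - 10.255.255.255)
  172.16.0.0/12 (172.16.0.0 - 172.31.255.255)
  192.168.0.0/16 (192.168.0.0 - 192.168.255.255)
Public (not in any RFC 1918 range)


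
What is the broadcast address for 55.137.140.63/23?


Network: 55.137.140.0/23
Host bits = 9
Set all host bits to 1:
Broadcast: 55.137.141.255


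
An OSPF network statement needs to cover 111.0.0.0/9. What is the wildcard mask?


Subnet mask: 255.128.0.0
Wildcard = 255.255.255.255 - subnet mask
255 - 255 = 0
255 - 128 = 127
255 - 0 = 255
255 - 0 = 255
Wildcard: 0.127.255.255


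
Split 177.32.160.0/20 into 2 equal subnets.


New prefix = 20 + 1 = 21
Each subnet has 2048 addresses
  177.32.160.0/21
  177.32.168.0/21
Subnets: 177.32.160.0/21, 177.32.168.0/21


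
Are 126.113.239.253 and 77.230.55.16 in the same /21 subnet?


Mask: 255.255.248.0
126.113.239.253 AND mask = 126.113.232.0
77.230.55.16 AND mask = 77.230.48.0
No, different subnets (126.113.232.0 vs 77.230.48.0)


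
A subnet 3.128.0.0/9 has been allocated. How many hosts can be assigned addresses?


Host bits = 32 - 9 = 23
Total addresses = 2^23 = 8388608
Usable = total - 2 (network and broadcast)
Usable hosts: 8388606


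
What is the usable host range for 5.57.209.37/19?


Network: 5.57.192.0
Broadcast: 5.57.223.255
First usable = network + 1
Last usable = broadcast - 1
Range: 5.57.192.1 to 5.57.223.254


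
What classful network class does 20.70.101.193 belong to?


First octet: 20
Binary: 00010100
0xxxxxxx -> Class A (1-126)
Class A, default mask 255.0.0.0 (/8)


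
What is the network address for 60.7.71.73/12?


IP:   00111100.00000111.01000111.01001001
Mask: 11111111.11110000.00000000.00000000
AND operation:
Net:  00111100.00000000.00000000.00000000
Network: 60.0.0.0/12


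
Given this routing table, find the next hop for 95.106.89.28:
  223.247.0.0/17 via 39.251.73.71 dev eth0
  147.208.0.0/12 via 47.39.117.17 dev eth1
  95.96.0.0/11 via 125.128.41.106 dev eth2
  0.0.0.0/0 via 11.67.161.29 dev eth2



Longest prefix match for 95.106.89.28:
  /17 223.247.0.0: no
  /12 147.208.0.0: no
  /11 95.96.0.0: MATCH
  /0 0.0.0.0: MATCH
Selected: next-hop 125.128.41.106 via eth2 (matched /11)


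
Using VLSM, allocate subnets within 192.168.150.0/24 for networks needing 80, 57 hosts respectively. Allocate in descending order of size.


80 hosts -> /25 (126 usable): 192.168.150.0/25
57 hosts -> /26 (62 usable): 192.168.150.128/26
Allocation: 192.168.150.0/25 (80 hosts, 126 usable); 192.168.150.128/26 (57 hosts, 62 usable)


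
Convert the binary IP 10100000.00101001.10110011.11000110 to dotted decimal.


10100000 = 160
00101001 = 41
10110011 = 179
11000110 = 198
IP: 160.41.179.198


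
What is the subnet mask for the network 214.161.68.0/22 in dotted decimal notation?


/22 means 22 network bits, 10 host bits
Binary: 11111111111111111111110000000000
Mask: 255.255.252.0


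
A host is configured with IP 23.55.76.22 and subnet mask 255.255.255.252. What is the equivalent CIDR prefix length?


Binary: 11111111.11111111.11111111.11111100
Count leading 1s
Prefix: /30


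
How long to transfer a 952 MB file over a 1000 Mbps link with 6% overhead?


Effective throughput = 1000 * (1 - 6/100) = 940 Mbps
File size in Mb = 952 * 8 = 7616 Mb
Time = 7616 / 940
Time = 8.1021 seconds


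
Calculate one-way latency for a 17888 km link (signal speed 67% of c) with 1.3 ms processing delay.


Speed = 0.67 * 3e5 km/s = 201000 km/s
Propagation delay = 17888 / 201000 = 0.089 s = 88.995 ms
Processing delay = 1.3 ms
Total one-way latency = 90.295 ms


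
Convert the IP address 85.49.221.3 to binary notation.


85 = 01010101
49 = 00110001
221 = 11011101
3 = 00000011
Binary: 01010101.00110001.11011101.00000011


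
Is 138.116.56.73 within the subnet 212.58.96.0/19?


Subnet network: 212.58.96.0
Test IP AND mask: 138.116.32.0
No, 138.116.56.73 is not in 212.58.96.0/19


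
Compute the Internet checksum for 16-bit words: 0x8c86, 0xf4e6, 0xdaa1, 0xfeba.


Sum all words (with carry folding):
+ 0x8c86 = 0x8c86
+ 0xf4e6 = 0x816d
+ 0xdaa1 = 0x5c0f
+ 0xfeba = 0x5aca
One's complement: ~0x5aca
Checksum = 0xa535


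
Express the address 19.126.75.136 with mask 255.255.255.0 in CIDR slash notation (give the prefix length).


Binary: 11111111.11111111.11111111.00000000
Count leading 1s
Prefix: /24


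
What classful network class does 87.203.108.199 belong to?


First octet: 87
Binary: 01010111
0xxxxxxx -> Class A (1-126)
Class A, default mask 255.0.0.0 (/8)


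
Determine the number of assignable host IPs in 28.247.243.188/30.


Host bits = 32 - 30 = 2
Total addresses = 2^2 = 4
Usable = total - 2 (network and broadcast)
Usable hosts: 2


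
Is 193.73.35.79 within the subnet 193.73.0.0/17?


Subnet network: 193.73.0.0
Test IP AND mask: 193.73.0.0
Yes, 193.73.35.79 is in 193.73.0.0/17


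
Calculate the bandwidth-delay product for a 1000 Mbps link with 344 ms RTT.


BDP = bandwidth * RTT
= 1000 Mbps * 344 ms
= 1000 * 1e6 * 344 / 1000 bits
= 344000000 bits
= 43000000 bytes
= 41992.1875 KB
BDP = 344000000 bits (43000000 bytes)


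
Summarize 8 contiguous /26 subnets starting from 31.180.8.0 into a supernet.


Original prefix: /26
Number of subnets: 8 = 2^3
New prefix = 26 - 3 = 23
Supernet: 31.180.8.0/23


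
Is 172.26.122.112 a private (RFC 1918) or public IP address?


RFC 1918 private ranges:
  10.0.0.0/8 (10.0.0.0 - 10.255.255.255)
  172.16.0.0/12 (172.16.0.0 - 172.31.255.255)
  192.168.0.0/16 (192.168.0.0 - 192.168.255.255)
Private (in 172.16.0.0/12)


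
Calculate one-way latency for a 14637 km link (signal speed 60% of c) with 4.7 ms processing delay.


Speed = 0.6 * 3e5 km/s = 180000 km/s
Propagation delay = 14637 / 180000 = 0.0813 s = 81.3167 ms
Processing delay = 4.7 ms
Total one-way latency = 86.0167 ms


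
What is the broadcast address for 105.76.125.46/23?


Network: 105.76.124.0/23
Host bits = 9
Set all host bits to 1:
Broadcast: 105.76.125.255


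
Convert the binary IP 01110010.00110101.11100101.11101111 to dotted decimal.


01110010 = 114
00110101 = 53
11100101 = 229
11101111 = 239
IP: 114.53.229.239


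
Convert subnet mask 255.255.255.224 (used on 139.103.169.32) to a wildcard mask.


Subnet mask: 255.255.255.224
Wildcard = 255.255.255.255 - subnet mask
255 - 255 = 0
255 - 255 = 0
255 - 255 = 0
255 - 224 = 31
Wildcard: 0.0.0.31


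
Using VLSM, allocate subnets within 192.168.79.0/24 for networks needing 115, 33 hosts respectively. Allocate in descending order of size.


115 hosts -> /25 (126 usable): 192.168.79.0/25
33 hosts -> /26 (62 usable): 192.168.79.128/26
Allocation: 192.168.79.0/25 (115 hosts, 126 usable); 192.168.79.128/26 (33 hosts, 62 usable)


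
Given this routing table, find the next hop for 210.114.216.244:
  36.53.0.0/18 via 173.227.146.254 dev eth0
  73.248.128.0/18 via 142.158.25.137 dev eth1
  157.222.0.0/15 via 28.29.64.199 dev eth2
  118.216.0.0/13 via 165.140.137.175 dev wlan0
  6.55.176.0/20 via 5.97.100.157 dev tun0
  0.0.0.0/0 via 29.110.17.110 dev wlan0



Longest prefix match for 210.114.216.244:
  /18 36.53.0.0: no
  /18 73.248.128.0: no
  /15 157.222.0.0: no
  /13 118.216.0.0: no
  /20 6.55.176.0: no
  /0 0.0.0.0: MATCH
Selected: next-hop 29.110.17.110 via wlan0 (matched /0)


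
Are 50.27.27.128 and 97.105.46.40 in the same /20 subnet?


Mask: 255.255.240.0
50.27.27.128 AND mask = 50.27.16.0
97.105.46.40 AND mask = 97.105.32.0
No, different subnets (50.27.16.0 vs 97.105.32.0)


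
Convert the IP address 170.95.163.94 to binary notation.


170 = 10101010
95 = 01011111
163 = 10100011
94 = 01011110
Binary: 10101010.01011111.10100011.01011110


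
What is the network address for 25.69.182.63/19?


IP:   00011001.01000101.10110110.00111111
Mask: 11111111.11111111.11100000.00000000
AND operation:
Net:  00011001.01000101.10100000.00000000
Network: 25.69.160.0/19


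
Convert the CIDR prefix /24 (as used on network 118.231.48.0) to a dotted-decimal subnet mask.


/24 means 24 network bits, 8 host bits
Binary: 11111111111111111111111100000000
Mask: 255.255.255.0


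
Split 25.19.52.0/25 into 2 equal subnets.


New prefix = 25 + 1 = 26
Each subnet has 64 addresses
  25.19.52.0/26
  25.19.52.64/26
Subnets: 25.19.52.0/26, 25.19.52.64/26


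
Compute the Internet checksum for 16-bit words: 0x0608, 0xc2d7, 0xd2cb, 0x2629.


Sum all words (with carry folding):
+ 0x0608 = 0x0608
+ 0xc2d7 = 0xc8df
+ 0xd2cb = 0x9bab
+ 0x2629 = 0xc1d4
One's complement: ~0xc1d4
Checksum = 0x3e2b


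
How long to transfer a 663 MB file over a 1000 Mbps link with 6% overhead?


Effective throughput = 1000 * (1 - 6/100) = 940 Mbps
File size in Mb = 663 * 8 = 5304 Mb
Time = 5304 / 940
Time = 5.6426 seconds


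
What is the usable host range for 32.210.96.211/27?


Network: 32.210.96.192
Broadcast: 32.210.96.223
First usable = network + 1
Last usable = broadcast - 1
Range: 32.210.96.193 to 32.210.96.222


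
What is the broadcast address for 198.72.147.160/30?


Network: 198.72.147.160/30
Host bits = 2
Set all host bits to 1:
Broadcast: 198.72.147.163


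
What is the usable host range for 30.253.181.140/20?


Network: 30.253.176.0
Broadcast: 30.253.191.255
First usable = network + 1
Last usable = broadcast - 1
Range: 30.253.176.1 to 30.253.191.254


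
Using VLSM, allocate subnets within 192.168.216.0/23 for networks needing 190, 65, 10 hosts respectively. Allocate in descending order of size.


190 hosts -> /24 (254 usable): 192.168.216.0/24
65 hosts -> /25 (126 usable): 192.168.217.0/25
10 hosts -> /28 (14 usable): 192.168.217.128/28
Allocation: 192.168.216.0/24 (190 hosts, 254 usable); 192.168.217.0/25 (65 hosts, 126 usable); 192.168.217.128/28 (10 hosts, 14 usable)


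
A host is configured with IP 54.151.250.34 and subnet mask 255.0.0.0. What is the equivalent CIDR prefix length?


Binary: 11111111.00000000.00000000.00000000
Count leading 1s
Prefix: /8


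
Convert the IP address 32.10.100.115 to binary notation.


32 = 00100000
10 = 00001010
100 = 01100100
115 = 01110011
Binary: 00100000.00001010.01100100.01110011


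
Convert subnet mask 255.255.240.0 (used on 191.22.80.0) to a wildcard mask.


Subnet mask: 255.255.240.0
Wildcard = 255.255.255.255 - subnet mask
255 - 255 = 0
255 - 255 = 0
255 - 240 = 15
255 - 0 = 255
Wildcard: 0.0.15.255


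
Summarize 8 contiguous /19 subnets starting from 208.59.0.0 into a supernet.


Original prefix: /19
Number of subnets: 8 = 2^3
New prefix = 19 - 3 = 16
Supernet: 208.59.0.0/16


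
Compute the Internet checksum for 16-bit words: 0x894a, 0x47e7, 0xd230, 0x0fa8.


Sum all words (with carry folding):
+ 0x894a = 0x894a
+ 0x47e7 = 0xd131
+ 0xd230 = 0xa362
+ 0x0fa8 = 0xb30a
One's complement: ~0xb30a
Checksum = 0x4cf5


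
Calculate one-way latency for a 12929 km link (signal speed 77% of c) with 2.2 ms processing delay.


Speed = 0.77 * 3e5 km/s = 231000 km/s
Propagation delay = 12929 / 231000 = 0.056 s = 55.9697 ms
Processing delay = 2.2 ms
Total one-way latency = 58.1697 ms


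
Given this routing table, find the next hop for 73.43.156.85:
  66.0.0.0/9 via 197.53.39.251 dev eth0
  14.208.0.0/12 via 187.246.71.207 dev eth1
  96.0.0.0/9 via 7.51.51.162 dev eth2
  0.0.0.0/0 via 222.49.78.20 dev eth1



Longest prefix match for 73.43.156.85:
  /9 66.0.0.0: no
  /12 14.208.0.0: no
  /9 96.0.0.0: no
  /0 0.0.0.0: MATCH
Selected: next-hop 222.49.78.20 via eth1 (matched /0)


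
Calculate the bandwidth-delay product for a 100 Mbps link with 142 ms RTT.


BDP = bandwidth * RTT
= 100 Mbps * 142 ms
= 100 * 1e6 * 142 / 1000 bits
= 14200000 bits
= 1775000 bytes
= 1733.3984 KB
BDP = 14200000 bits (1775000 bytes)


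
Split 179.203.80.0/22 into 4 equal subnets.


New prefix = 22 + 2 = 24
Each subnet has 256 addresses
  179.203.80.0/24
  179.203.81.0/24
  179.203.82.0/24
  179.203.83.0/24
Subnets: 179.203.80.0/24, 179.203.81.0/24, 179.203.82.0/24, 179.203.83.0/24


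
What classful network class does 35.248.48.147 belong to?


First octet: 35
Binary: 00100011
0xxxxxxx -> Class A (1-126)
Class A, default mask 255.0.0.0 (/8)


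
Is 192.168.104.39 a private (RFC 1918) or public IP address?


RFC 1918 private ranges:
  10.0.0.0/8 (10.0.0.0 - 10.255.255.255)
  172.16.0.0/12 (172.16.0.0 - 172.31.255.255)
  192.168.0.0/16 (192.168.0.0 - 192.168.255.255)
Private (in 192.168.0.0/16)


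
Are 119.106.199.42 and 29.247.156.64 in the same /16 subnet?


Mask: 255.255.0.0
119.106.199.42 AND mask = 119.106.0.0
29.247.156.64 AND mask = 29.247.0.0
No, different subnets (119.106.0.0 vs 29.247.0.0)


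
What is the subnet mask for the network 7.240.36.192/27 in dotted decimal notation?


/27 means 27 network bits, 5 host bits
Binary: 11111111111111111111111111100000
Mask: 255.255.255.224


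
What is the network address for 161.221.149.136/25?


IP:   10100001.11011101.10010101.10001000
Mask: 11111111.11111111.11111111.10000000
AND operation:
Net:  10100001.11011101.10010101.10000000
Network: 161.221.149.128/25


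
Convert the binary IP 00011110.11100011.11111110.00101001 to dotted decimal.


00011110 = 30
11100011 = 227
11111110 = 254
00101001 = 41
IP: 30.227.254.41


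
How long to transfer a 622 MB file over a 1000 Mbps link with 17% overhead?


Effective throughput = 1000 * (1 - 17/100) = 830 Mbps
File size in Mb = 622 * 8 = 4976 Mb
Time = 4976 / 830
Time = 5.9952 seconds


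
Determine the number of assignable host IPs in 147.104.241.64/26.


Host bits = 32 - 26 = 6
Total addresses = 2^6 = 64
Usable = total - 2 (network and broadcast)
Usable hosts: 62


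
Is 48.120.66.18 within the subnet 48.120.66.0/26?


Subnet network: 48.120.66.0
Test IP AND mask: 48.120.66.0
Yes, 48.120.66.18 is in 48.120.66.0/26


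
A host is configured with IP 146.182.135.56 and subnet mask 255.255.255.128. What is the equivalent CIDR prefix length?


Binary: 11111111.11111111.11111111.10000000
Count leading 1s
Prefix: /25


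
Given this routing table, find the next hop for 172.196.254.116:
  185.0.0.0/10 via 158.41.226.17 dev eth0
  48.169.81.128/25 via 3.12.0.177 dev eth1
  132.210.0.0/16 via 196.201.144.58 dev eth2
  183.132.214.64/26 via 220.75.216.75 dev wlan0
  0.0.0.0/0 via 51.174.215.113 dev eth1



Longest prefix match for 172.196.254.116:
  /10 185.0.0.0: no
  /25 48.169.81.128: no
  /16 132.210.0.0: no
  /26 183.132.214.64: no
  /0 0.0.0.0: MATCH
Selected: next-hop 51.174.215.113 via eth1 (matched /0)


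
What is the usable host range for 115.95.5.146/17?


Network: 115.95.0.0
Broadcast: 115.95.127.255
First usable = network + 1
Last usable = broadcast - 1
Range: 115.95.0.1 to 115.95.127.254


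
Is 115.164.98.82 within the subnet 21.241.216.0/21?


Subnet network: 21.241.216.0
Test IP AND mask: 115.164.96.0
No, 115.164.98.82 is not in 21.241.216.0/21


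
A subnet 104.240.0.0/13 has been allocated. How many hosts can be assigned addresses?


Host bits = 32 - 13 = 19
Total addresses = 2^19 = 524288
Usable = total - 2 (network and broadcast)
Usable hosts: 524286


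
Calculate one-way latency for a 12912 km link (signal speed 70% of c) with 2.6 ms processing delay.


Speed = 0.7 * 3e5 km/s = 210000 km/s
Propagation delay = 12912 / 210000 = 0.0615 s = 61.4857 ms
Processing delay = 2.6 ms
Total one-way latency = 64.0857 ms


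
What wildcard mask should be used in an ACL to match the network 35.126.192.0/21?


Subnet mask: 255.255.248.0
Wildcard = 255.255.255.255 - subnet mask
255 - 255 = 0
255 - 255 = 0
255 - 248 = 7
255 - 0 = 255
Wildcard: 0.0.7.255


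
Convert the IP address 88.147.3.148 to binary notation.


88 = 01011000
147 = 10010011
3 = 00000011
148 = 10010100
Binary: 01011000.10010011.00000011.10010100


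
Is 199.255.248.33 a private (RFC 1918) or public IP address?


RFC 1918 private ranges:
  10.0.0.0/8 (10.0.0.0 - 10.255.255.255)
  172.16.0.0/12 (172.16.0.0 - 172.31.255.255)
  192.168.0.0/16 (192.168.0.0 - 192.168.255.255)
Public (not in any RFC 1918 range)


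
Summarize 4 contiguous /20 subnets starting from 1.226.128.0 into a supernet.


Original prefix: /20
Number of subnets: 4 = 2^2
New prefix = 20 - 2 = 18
Supernet: 1.226.128.0/18


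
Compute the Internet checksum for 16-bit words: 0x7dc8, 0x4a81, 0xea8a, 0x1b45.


Sum all words (with carry folding):
+ 0x7dc8 = 0x7dc8
+ 0x4a81 = 0xc849
+ 0xea8a = 0xb2d4
+ 0x1b45 = 0xce19
One's complement: ~0xce19
Checksum = 0x31e6


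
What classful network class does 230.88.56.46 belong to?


First octet: 230
Binary: 11100110
1110xxxx -> Class D (224-239)
Class D (multicast), default mask N/A


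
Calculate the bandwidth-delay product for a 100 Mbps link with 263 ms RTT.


BDP = bandwidth * RTT
= 100 Mbps * 263 ms
= 100 * 1e6 * 263 / 1000 bits
= 26300000 bits
= 3287500 bytes
= 3210.4492 KB
BDP = 26300000 bits (3287500 bytes)


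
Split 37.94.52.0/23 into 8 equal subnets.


New prefix = 23 + 3 = 26
Each subnet has 64 addresses
  37.94.52.0/26
  37.94.52.64/26
  37.94.52.128/26
  37.94.52.192/26
  37.94.53.0/26
  37.94.53.64/26
  37.94.53.128/26
  37.94.53.192/26
Subnets: 37.94.52.0/26, 37.94.52.64/26, 37.94.52.128/26, 37.94.52.192/26, 37.94.53.0/26, 37.94.53.64/26, 37.94.53.128/26, 37.94.53.192/26


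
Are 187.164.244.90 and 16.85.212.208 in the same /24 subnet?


Mask: 255.255.255.0
187.164.244.90 AND mask = 187.164.244.0
16.85.212.208 AND mask = 16.85.212.0
No, different subnets (187.164.244.0 vs 16.85.212.0)


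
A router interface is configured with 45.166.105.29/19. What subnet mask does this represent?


/19 means 19 network bits, 13 host bits
Binary: 11111111111111111110000000000000
Mask: 255.255.224.0


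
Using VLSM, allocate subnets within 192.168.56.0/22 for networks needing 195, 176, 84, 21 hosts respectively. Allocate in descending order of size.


195 hosts -> /24 (254 usable): 192.168.56.0/24
176 hosts -> /24 (254 usable): 192.168.57.0/24
84 hosts -> /25 (126 usable): 192.168.58.0/25
21 hosts -> /27 (30 usable): 192.168.58.128/27
Allocation: 192.168.56.0/24 (195 hosts, 254 usable); 192.168.57.0/24 (176 hosts, 254 usable); 192.168.58.0/25 (84 hosts, 126 usable); 192.168.58.128/27 (21 hosts, 30 usable)


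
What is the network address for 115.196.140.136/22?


IP:   01110011.11000100.10001100.10001000
Mask: 11111111.11111111.11111100.00000000
AND operation:
Net:  01110011.11000100.10001100.00000000
Network: 115.196.140.0/22


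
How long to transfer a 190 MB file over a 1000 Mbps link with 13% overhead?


Effective throughput = 1000 * (1 - 13/100) = 870 Mbps
File size in Mb = 190 * 8 = 1520 Mb
Time = 1520 / 870
Time = 1.7471 seconds


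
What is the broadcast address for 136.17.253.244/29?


Network: 136.17.253.240/29
Host bits = 3
Set all host bits to 1:
Broadcast: 136.17.253.247


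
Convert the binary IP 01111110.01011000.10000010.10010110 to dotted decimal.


01111110 = 126
01011000 = 88
10000010 = 130
10010110 = 150
IP: 126.88.130.150


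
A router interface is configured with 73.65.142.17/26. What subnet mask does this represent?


/26 means 26 network bits, 6 host bits
Binary: 11111111111111111111111111000000
Mask: 255.255.255.192


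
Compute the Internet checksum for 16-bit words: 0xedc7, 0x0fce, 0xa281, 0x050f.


Sum all words (with carry folding):
+ 0xedc7 = 0xedc7
+ 0x0fce = 0xfd95
+ 0xa281 = 0xa017
+ 0x050f = 0xa526
One's complement: ~0xa526
Checksum = 0x5ad9


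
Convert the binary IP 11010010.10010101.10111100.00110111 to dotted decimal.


11010010 = 210
10010101 = 149
10111100 = 188
00110111 = 55
IP: 210.149.188.55


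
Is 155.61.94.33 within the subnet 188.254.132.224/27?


Subnet network: 188.254.132.224
Test IP AND mask: 155.61.94.32
No, 155.61.94.33 is not in 188.254.132.224/27


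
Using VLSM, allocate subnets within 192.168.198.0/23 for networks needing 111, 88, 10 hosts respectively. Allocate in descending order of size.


111 hosts -> /25 (126 usable): 192.168.198.0/25
88 hosts -> /25 (126 usable): 192.168.198.128/25
10 hosts -> /28 (14 usable): 192.168.199.0/28
Allocation: 192.168.198.0/25 (111 hosts, 126 usable); 192.168.198.128/25 (88 hosts, 126 usable); 192.168.199.0/28 (10 hosts, 14 usable)


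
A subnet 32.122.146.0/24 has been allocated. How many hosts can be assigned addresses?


Host bits = 32 - 24 = 8
Total addresses = 2^8 = 256
Usable = total - 2 (network and broadcast)
Usable hosts: 254


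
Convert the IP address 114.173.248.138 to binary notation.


114 = 01110010
173 = 10101101
248 = 11111000
138 = 10001010
Binary: 01110010.10101101.11111000.10001010


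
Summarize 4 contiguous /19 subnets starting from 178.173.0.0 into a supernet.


Original prefix: /19
Number of subnets: 4 = 2^2
New prefix = 19 - 2 = 17
Supernet: 178.173.0.0/17


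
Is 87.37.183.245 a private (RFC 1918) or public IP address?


RFC 1918 private ranges:
  10.0.0.0/8 (10.0.0.0 - 10.255.255.255)
  172.16.0.0/12 (172.16.0.0 - 172.31.255.255)
  192.168.0.0/16 (192.168.0.0 - 192.168.255.255)
Public (not in any RFC 1918 range)


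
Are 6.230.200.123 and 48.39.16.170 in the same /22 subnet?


Mask: 255.255.252.0
6.230.200.123 AND mask = 6.230.200.0
48.39.16.170 AND mask = 48.39.16.0
No, different subnets (6.230.200.0 vs 48.39.16.0)


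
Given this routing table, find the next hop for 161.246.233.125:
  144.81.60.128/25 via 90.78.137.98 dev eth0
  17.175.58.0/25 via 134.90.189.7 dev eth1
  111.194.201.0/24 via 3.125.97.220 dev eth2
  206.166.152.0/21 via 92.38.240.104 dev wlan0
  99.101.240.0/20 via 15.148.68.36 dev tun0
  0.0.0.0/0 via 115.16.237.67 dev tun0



Longest prefix match for 161.246.233.125:
  /25 144.81.60.128: no
  /25 17.175.58.0: no
  /24 111.194.201.0: no
  /21 206.166.152.0: no
  /20 99.101.240.0: no
  /0 0.0.0.0: MATCH
Selected: next-hop 115.16.237.67 via tun0 (matched /0)


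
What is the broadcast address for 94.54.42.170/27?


Network: 94.54.42.160/27
Host bits = 5
Set all host bits to 1:
Broadcast: 94.54.42.191


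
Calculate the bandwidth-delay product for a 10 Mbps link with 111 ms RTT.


BDP = bandwidth * RTT
= 10 Mbps * 111 ms
= 10 * 1e6 * 111 / 1000 bits
= 1110000 bits
= 138750 bytes
= 135.498 KB
BDP = 1110000 bits (138750 bytes)


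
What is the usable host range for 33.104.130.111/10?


Network: 33.64.0.0
Broadcast: 33.127.255.255
First usable = network + 1
Last usable = broadcast - 1
Range: 33.64.0.1 to 33.127.255.254


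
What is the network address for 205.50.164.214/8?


IP:   11001101.00110010.10100100.11010110
Mask: 11111111.00000000.00000000.00000000
AND operation:
Net:  11001101.00000000.00000000.00000000
Network: 205.0.0.0/8


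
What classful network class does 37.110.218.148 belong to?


First octet: 37
Binary: 00100101
0xxxxxxx -> Class A (1-126)
Class A, default mask 255.0.0.0 (/8)


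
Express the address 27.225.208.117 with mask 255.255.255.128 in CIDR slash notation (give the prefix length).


Binary: 11111111.11111111.11111111.10000000
Count leading 1s
Prefix: /25


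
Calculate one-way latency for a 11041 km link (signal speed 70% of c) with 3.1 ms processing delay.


Speed = 0.7 * 3e5 km/s = 210000 km/s
Propagation delay = 11041 / 210000 = 0.0526 s = 52.5762 ms
Processing delay = 3.1 ms
Total one-way latency = 55.6762 ms


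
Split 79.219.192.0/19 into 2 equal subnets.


New prefix = 19 + 1 = 20
Each subnet has 4096 addresses
  79.219.192.0/20
  79.219.208.0/20
Subnets: 79.219.192.0/20, 79.219.208.0/20


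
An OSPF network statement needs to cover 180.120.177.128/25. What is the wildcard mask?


Subnet mask: 255.255.255.128
Wildcard = 255.255.255.255 - subnet mask
255 - 255 = 0
255 - 255 = 0
255 - 255 = 0
255 - 128 = 127
Wildcard: 0.0.0.127


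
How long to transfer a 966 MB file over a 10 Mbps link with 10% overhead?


Effective throughput = 10 * (1 - 10/100) = 9 Mbps
File size in Mb = 966 * 8 = 7728 Mb
Time = 7728 / 9
Time = 858.6667 seconds


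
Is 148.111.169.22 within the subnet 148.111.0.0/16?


Subnet network: 148.111.0.0
Test IP AND mask: 148.111.0.0
Yes, 148.111.169.22 is in 148.111.0.0/16


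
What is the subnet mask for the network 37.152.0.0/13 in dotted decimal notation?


/13 means 13 network bits, 19 host bits
Binary: 11111111111110000000000000000000
Mask: 255.248.0.0
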